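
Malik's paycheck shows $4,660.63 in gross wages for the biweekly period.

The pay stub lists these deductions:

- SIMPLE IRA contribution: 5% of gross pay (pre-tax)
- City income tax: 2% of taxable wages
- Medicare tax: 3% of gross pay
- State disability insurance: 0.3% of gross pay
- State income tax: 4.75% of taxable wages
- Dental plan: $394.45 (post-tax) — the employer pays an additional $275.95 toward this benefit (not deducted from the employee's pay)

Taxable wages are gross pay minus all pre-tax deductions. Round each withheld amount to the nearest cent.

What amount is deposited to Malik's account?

$3,580.49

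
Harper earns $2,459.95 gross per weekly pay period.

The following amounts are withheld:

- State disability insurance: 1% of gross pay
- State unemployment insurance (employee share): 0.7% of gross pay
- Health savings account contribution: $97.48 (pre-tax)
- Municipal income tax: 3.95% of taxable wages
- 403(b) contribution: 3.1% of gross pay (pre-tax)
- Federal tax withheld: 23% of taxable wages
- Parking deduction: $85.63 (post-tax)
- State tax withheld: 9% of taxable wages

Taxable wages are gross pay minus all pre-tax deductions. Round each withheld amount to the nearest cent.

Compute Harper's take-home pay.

$1,336.86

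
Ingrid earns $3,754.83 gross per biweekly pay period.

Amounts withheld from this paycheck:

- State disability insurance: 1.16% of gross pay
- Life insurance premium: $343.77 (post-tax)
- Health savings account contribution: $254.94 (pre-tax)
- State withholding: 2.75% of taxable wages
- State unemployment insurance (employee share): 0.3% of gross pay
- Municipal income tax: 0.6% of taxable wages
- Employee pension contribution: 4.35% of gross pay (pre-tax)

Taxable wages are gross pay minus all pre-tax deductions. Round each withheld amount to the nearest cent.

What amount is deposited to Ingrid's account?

$2,826.18

Health savings account contribution: $254.94
Employee pension contribution: $3,754.83 × 0.0435 = $163.34
Pre-tax total = $254.94 + $163.34 = $418.28
Taxable wages = $3,754.83 − $418.28 = $3,336.55
Municipal income tax: $3,336.55 × 0.006 = $20.02
State withholding: $3,336.55 × 0.0275 = $91.76
State unemployment insurance (employee share): $3,754.83 × 0.003 = $11.26
State disability insurance: $3,754.83 × 0.0116 = $43.56
Life insurance premium: $343.77
Total deductions = $254.94 + $163.34 + $20.02 + $91.76 + $11.26 + $43.56 + $343.77 = $928.65
Net pay = $3,754.83 − $928.65 = $2,826.18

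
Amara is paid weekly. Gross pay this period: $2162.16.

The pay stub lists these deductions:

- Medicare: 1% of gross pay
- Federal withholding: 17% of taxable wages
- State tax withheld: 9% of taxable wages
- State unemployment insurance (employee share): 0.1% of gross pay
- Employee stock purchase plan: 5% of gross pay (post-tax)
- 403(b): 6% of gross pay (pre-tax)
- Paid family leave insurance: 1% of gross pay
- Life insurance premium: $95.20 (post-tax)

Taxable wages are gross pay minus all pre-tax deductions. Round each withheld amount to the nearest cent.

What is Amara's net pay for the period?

$1255.29

403(b): $2162.16 × 0.06 = $129.73
Taxable wages = $2162.16 − $129.73 = $2032.43
State tax withheld: $2032.43 × 0.09 = $182.92
Federal withholding: $2032.43 × 0.17 = $345.51
Medicare: $2162.16 × 0.01 = $21.62
State unemployment insurance (employee share): $2162.16 × 0.001 = $2.16
Paid family leave insurance: $2162.16 × 0.01 = $21.62
Employee stock purchase plan: $2162.16 × 0.05 = $108.11
Life insurance premium: $95.20
Total deductions = $129.73 + $182.92 + $345.51 + $21.62 + $2.16 + $21.62 + $108.11 + $95.20 = $906.87
Net pay = $2162.16 − $906.87 = $1255.29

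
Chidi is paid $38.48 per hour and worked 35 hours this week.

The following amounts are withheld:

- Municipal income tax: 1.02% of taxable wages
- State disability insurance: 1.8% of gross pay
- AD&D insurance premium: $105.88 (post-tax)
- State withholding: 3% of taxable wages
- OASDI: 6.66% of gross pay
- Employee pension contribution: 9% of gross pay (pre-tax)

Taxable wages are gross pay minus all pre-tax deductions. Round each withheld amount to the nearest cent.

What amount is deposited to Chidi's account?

$956.50

Gross pay: 35 × $38.48 = $1346.80
Employee pension contribution: $1346.80 × 0.09 = $121.21
Taxable wages = $1346.80 − $121.21 = $1225.59
Municipal income tax: $1225.59 × 0.0102 = $12.50
State withholding: $1225.59 × 0.03 = $36.77
OASDI: $1346.80 × 0.0666 = $89.70
State disability insurance: $1346.80 × 0.018 = $24.24
AD&D insurance premium: $105.88
Total deductions = $121.21 + $12.50 + $36.77 + $89.70 + $24.24 + $105.88 = $390.30
Net pay = $1346.80 − $390.30 = $956.50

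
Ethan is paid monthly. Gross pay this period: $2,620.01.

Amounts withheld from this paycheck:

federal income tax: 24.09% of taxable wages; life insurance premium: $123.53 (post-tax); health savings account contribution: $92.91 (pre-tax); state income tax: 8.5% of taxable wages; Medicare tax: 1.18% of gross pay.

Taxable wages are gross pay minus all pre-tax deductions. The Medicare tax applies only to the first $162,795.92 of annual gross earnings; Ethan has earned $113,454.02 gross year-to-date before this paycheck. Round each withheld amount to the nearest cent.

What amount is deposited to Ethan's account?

$1,549.07

Health savings account contribution: $92.91
Taxable wages = $2,620.01 − $92.91 = $2,527.10
State income tax: $2,527.10 × 0.085 = $214.80
Federal income tax: $2,527.10 × 0.2409 = $608.78
Medicare tax: cap not yet reached, full $2,620.01 is subject → $2,620.01 × 0.0118 = $30.92
Life insurance premium: $123.53
Total deductions = $92.91 + $214.80 + $608.78 + $30.92 + $123.53 = $1,070.94
Net pay = $2,620.01 − $1,070.94 = $1,549.07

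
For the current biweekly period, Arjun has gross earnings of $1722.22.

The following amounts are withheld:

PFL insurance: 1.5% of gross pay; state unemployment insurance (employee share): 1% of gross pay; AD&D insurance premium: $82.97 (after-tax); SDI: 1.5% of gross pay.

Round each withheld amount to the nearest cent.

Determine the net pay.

$1570.37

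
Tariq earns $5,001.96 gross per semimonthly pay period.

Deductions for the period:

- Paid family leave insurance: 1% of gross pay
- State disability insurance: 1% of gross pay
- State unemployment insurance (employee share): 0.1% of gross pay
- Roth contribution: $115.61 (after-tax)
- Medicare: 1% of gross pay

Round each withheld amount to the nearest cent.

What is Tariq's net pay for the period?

$4,731.29

State disability insurance: $5,001.96 × 0.01 = $50.02
Paid family leave insurance: $5,001.96 × 0.01 = $50.02
Medicare: $5,001.96 × 0.01 = $50.02
State unemployment insurance (employee share): $5,001.96 × 0.001 = $5.00
Roth contribution: $115.61
Total deductions = $50.02 + $50.02 + $50.02 + $5.00 + $115.61 = $270.67
Net pay = $5,001.96 − $270.67 = $4,731.29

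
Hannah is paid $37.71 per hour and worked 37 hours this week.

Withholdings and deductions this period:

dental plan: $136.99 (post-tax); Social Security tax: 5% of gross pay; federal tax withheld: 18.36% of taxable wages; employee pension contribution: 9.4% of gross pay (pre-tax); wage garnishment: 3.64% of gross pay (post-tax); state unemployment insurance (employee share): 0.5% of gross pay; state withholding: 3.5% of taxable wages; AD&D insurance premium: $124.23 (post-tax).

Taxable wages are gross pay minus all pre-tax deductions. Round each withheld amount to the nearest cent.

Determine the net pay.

Gross pay: 37 × $37.71 = $1,395.27
Employee pension contribution: $1,395.27 × 0.094 = $131.16
Taxable wages = $1,395.27 − $131.16 = $1,264.11
Federal tax withheld: $1,264.11 × 0.1836 = $232.09
State withholding: $1,264.11 × 0.035 = $44.24
Social Security tax: $1,395.27 × 0.05 = $69.76
State unemployment insurance (employee share): $1,395.27 × 0.005 = $6.98
AD&D insurance premium: $124.23
Wage garnishment: $1,395.27 × 0.0364 = $50.79
Dental plan: $136.99
Total deductions = $131.16 + $232.09 + $44.24 + $69.76 + $6.98 + $124.23 + $50.79 + $136.99 = $796.24
Net pay = $1,395.27 − $796.24 = $599.03

$599.03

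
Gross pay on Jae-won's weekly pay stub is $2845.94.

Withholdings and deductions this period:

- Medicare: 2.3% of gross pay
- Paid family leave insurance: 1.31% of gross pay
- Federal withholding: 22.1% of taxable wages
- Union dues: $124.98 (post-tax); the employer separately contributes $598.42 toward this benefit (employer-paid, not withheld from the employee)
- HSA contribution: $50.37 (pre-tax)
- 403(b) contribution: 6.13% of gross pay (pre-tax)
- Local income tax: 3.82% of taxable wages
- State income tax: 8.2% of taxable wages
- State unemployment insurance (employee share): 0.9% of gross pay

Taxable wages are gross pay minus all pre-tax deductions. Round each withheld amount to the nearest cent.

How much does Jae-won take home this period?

403(b) contribution: $2845.94 × 0.0613 = $174.46
HSA contribution: $50.37
Pre-tax total = $174.46 + $50.37 = $224.83
Taxable wages = $2845.94 − $224.83 = $2621.11
Local income tax: $2621.11 × 0.0382 = $100.13
Federal withholding: $2621.11 × 0.221 = $579.27
State income tax: $2621.11 × 0.082 = $214.93
Medicare: $2845.94 × 0.023 = $65.46
Paid family leave insurance: $2845.94 × 0.0131 = $37.28
State unemployment insurance (employee share): $2845.94 × 0.009 = $25.61
Union dues: $124.98
(Employer's $598.42 toward union dues is not withheld from the employee.)
Total deductions = $174.46 + $50.37 + $100.13 + $579.27 + $214.93 + $65.46 + $37.28 + $25.61 + $124.98 = $1372.49
Net pay = $2845.94 − $1372.49 = $1473.45

$1473.45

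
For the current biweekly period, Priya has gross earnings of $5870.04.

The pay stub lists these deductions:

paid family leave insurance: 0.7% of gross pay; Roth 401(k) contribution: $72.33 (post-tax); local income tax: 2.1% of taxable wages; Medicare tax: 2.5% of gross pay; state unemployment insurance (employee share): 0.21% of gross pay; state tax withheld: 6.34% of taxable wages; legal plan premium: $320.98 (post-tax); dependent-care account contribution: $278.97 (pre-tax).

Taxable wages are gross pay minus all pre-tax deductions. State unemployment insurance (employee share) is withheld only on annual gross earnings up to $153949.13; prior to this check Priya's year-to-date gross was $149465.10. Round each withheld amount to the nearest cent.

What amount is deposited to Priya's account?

$4528.62

Dependent-care account contribution: $278.97
Taxable wages = $5870.04 − $278.97 = $5591.07
Local income tax: $5591.07 × 0.021 = $117.41
State tax withheld: $5591.07 × 0.0634 = $354.47
Paid family leave insurance: $5870.04 × 0.007 = $41.09
Medicare tax: $5870.04 × 0.025 = $146.75
State unemployment insurance (employee share): only $153949.13 − $149465.10 = $4484.03 of this check is subject → $4484.03 × 0.0021 = $9.42
Roth 401(k) contribution: $72.33
Legal plan premium: $320.98
Total deductions = $278.97 + $117.41 + $354.47 + $41.09 + $146.75 + $9.42 + $72.33 + $320.98 = $1341.42
Net pay = $5870.04 − $1341.42 = $4528.62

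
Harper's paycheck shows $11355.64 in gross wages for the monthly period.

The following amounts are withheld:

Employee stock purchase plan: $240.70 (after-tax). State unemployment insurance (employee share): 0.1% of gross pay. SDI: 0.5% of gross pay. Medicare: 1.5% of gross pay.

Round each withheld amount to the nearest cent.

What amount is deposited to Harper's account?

SDI: $11355.64 × 0.005 = $56.78
State unemployment insurance (employee share): $11355.64 × 0.001 = $11.36
Medicare: $11355.64 × 0.015 = $170.33
Employee stock purchase plan: $240.70
Total deductions = $56.78 + $11.36 + $170.33 + $240.70 = $479.17
Net pay = $11355.64 − $479.17 = $10876.47

$10876.47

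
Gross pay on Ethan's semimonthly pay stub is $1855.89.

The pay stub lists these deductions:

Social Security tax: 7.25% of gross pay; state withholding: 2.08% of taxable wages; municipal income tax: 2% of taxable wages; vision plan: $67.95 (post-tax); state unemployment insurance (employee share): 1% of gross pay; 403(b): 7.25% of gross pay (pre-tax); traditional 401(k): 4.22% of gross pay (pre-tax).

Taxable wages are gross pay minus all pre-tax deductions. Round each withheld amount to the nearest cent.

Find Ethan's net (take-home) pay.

$1354.93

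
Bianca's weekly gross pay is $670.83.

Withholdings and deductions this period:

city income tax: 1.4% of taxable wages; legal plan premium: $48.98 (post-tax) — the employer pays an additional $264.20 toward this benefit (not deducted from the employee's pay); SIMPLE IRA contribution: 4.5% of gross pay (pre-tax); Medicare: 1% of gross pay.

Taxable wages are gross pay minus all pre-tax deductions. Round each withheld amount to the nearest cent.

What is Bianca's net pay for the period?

$575.98

SIMPLE IRA contribution: $670.83 × 0.045 = $30.19
Taxable wages = $670.83 − $30.19 = $640.64
City income tax: $640.64 × 0.014 = $8.97
Medicare: $670.83 × 0.01 = $6.71
Legal plan premium: $48.98
(Employer's $264.20 toward legal plan premium is not withheld from the employee.)
Total deductions = $30.19 + $8.97 + $6.71 + $48.98 = $94.85
Net pay = $670.83 − $94.85 = $575.98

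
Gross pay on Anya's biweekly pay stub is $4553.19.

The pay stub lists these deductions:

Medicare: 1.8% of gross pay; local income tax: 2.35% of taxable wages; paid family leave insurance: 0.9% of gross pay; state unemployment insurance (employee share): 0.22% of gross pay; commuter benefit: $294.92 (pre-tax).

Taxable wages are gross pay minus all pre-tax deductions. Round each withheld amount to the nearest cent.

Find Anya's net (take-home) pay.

$4025.24

Commuter benefit: $294.92
Taxable wages = $4553.19 − $294.92 = $4258.27
Local income tax: $4258.27 × 0.0235 = $100.07
Paid family leave insurance: $4553.19 × 0.009 = $40.98
Medicare: $4553.19 × 0.018 = $81.96
State unemployment insurance (employee share): $4553.19 × 0.0022 = $10.02
Total deductions = $294.92 + $100.07 + $40.98 + $81.96 + $10.02 = $527.95
Net pay = $4553.19 − $527.95 = $4025.24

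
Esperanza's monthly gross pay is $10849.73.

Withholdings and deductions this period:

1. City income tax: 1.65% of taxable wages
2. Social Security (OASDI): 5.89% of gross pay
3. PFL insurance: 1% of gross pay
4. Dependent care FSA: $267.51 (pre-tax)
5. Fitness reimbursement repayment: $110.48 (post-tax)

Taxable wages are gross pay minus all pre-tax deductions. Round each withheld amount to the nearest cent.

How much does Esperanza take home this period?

Dependent care FSA: $267.51
Taxable wages = $10849.73 − $267.51 = $10582.22
City income tax: $10582.22 × 0.0165 = $174.61
PFL insurance: $10849.73 × 0.01 = $108.50
Social Security (OASDI): $10849.73 × 0.0589 = $639.05
Fitness reimbursement repayment: $110.48
Total deductions = $267.51 + $174.61 + $108.50 + $639.05 + $110.48 = $1300.15
Net pay = $10849.73 − $1300.15 = $9549.58

$9549.58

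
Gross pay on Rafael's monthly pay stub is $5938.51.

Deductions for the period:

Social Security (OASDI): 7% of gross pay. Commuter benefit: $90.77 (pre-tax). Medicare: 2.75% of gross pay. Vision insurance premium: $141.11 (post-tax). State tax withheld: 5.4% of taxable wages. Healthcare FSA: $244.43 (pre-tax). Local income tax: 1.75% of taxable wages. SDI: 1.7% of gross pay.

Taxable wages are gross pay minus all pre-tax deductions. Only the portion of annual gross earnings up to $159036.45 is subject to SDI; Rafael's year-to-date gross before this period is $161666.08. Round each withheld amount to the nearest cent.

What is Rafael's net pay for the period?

Healthcare FSA: $244.43
Commuter benefit: $90.77
Pre-tax total = $244.43 + $90.77 = $335.20
Taxable wages = $5938.51 − $335.20 = $5603.31
State tax withheld: $5603.31 × 0.054 = $302.58
Local income tax: $5603.31 × 0.0175 = $98.06
Social Security (OASDI): $5938.51 × 0.07 = $415.70
SDI: annual cap $159036.45 already reached (YTD $161666.08), so $0.00
Medicare: $5938.51 × 0.0275 = $163.31
Vision insurance premium: $141.11
Total deductions = $244.43 + $90.77 + $302.58 + $98.06 + $415.70 + $0.00 + $163.31 + $141.11 = $1455.96
Net pay = $5938.51 − $1455.96 = $4482.55

$4482.55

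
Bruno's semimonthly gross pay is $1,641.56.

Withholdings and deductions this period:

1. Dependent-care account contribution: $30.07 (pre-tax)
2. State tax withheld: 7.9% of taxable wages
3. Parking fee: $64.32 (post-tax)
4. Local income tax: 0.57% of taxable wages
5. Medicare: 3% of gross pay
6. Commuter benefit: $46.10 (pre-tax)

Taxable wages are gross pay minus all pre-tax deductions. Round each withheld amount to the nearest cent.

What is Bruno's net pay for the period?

Dependent-care account contribution: $30.07
Commuter benefit: $46.10
Pre-tax total = $30.07 + $46.10 = $76.17
Taxable wages = $1,641.56 − $76.17 = $1,565.39
State tax withheld: $1,565.39 × 0.079 = $123.67
Local income tax: $1,565.39 × 0.0057 = $8.92
Medicare: $1,641.56 × 0.03 = $49.25
Parking fee: $64.32
Total deductions = $30.07 + $46.10 + $123.67 + $8.92 + $49.25 + $64.32 = $322.33
Net pay = $1,641.56 − $322.33 = $1,319.23

$1,319.23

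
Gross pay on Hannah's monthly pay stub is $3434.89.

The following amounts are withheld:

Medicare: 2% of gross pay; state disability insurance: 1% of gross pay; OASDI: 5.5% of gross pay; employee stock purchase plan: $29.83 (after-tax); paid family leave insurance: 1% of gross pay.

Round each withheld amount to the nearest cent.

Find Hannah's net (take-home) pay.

Paid family leave insurance: $3434.89 × 0.01 = $34.35
State disability insurance: $3434.89 × 0.01 = $34.35
OASDI: $3434.89 × 0.055 = $188.92
Medicare: $3434.89 × 0.02 = $68.70
Employee stock purchase plan: $29.83
Total deductions = $34.35 + $34.35 + $188.92 + $68.70 + $29.83 = $356.15
Net pay = $3434.89 − $356.15 = $3078.74

$3078.74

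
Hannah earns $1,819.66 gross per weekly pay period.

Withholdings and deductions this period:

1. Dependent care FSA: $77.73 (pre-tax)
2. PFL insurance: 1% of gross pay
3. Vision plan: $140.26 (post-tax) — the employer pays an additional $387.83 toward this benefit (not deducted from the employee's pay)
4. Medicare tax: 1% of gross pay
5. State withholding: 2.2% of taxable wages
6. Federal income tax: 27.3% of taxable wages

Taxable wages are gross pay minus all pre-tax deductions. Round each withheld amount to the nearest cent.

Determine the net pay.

$1,051.40

Dependent care FSA: $77.73
Taxable wages = $1,819.66 − $77.73 = $1,741.93
Federal income tax: $1,741.93 × 0.273 = $475.55
State withholding: $1,741.93 × 0.022 = $38.32
Medicare tax: $1,819.66 × 0.01 = $18.20
PFL insurance: $1,819.66 × 0.01 = $18.20
Vision plan: $140.26
(Employer's $387.83 toward vision plan is not withheld from the employee.)
Total deductions = $77.73 + $475.55 + $38.32 + $18.20 + $18.20 + $140.26 = $768.26
Net pay = $1,819.66 − $768.26 = $1,051.40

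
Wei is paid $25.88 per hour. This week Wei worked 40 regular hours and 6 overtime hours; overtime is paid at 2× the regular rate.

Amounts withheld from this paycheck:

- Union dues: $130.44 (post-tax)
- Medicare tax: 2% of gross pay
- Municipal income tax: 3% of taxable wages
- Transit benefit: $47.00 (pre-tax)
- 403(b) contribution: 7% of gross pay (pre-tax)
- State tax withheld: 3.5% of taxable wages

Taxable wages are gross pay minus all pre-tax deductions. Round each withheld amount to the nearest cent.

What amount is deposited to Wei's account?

Regular pay: 40 × $25.88 = $1,035.20
Overtime pay: 6 × $25.88 × 2 = $310.56
Gross pay = $1,035.20 + $310.56 = $1,345.76
403(b) contribution: $1,345.76 × 0.07 = $94.20
Transit benefit: $47.00
Pre-tax total = $94.20 + $47.00 = $141.20
Taxable wages = $1,345.76 − $141.20 = $1,204.56
State tax withheld: $1,204.56 × 0.035 = $42.16
Municipal income tax: $1,204.56 × 0.03 = $36.14
Medicare tax: $1,345.76 × 0.02 = $26.92
Union dues: $130.44
Total deductions = $94.20 + $47.00 + $42.16 + $36.14 + $26.92 + $130.44 = $376.86
Net pay = $1,345.76 − $376.86 = $968.90

$968.90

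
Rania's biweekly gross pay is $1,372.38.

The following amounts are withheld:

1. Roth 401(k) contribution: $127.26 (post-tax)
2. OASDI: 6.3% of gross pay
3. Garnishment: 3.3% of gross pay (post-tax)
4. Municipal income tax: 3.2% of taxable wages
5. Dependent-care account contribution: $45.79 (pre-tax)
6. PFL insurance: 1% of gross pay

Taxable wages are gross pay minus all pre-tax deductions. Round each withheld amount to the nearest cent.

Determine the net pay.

$1,011.41

Dependent-care account contribution: $45.79
Taxable wages = $1,372.38 − $45.79 = $1,326.59
Municipal income tax: $1,326.59 × 0.032 = $42.45
PFL insurance: $1,372.38 × 0.01 = $13.72
OASDI: $1,372.38 × 0.063 = $86.46
Garnishment: $1,372.38 × 0.033 = $45.29
Roth 401(k) contribution: $127.26
Total deductions = $45.79 + $42.45 + $13.72 + $86.46 + $45.29 + $127.26 = $360.97
Net pay = $1,372.38 − $360.97 = $1,011.41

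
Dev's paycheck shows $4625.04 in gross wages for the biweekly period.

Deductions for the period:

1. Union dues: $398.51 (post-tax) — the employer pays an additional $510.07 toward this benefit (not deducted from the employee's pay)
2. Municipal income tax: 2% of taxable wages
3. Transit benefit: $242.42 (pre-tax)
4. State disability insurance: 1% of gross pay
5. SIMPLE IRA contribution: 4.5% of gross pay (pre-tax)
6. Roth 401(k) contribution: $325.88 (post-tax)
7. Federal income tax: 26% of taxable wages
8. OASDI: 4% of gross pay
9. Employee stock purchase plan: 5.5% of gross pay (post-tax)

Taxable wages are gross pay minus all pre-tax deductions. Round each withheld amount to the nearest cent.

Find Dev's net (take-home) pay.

Transit benefit: $242.42
SIMPLE IRA contribution: $4625.04 × 0.045 = $208.13
Pre-tax total = $242.42 + $208.13 = $450.55
Taxable wages = $4625.04 − $450.55 = $4174.49
Federal income tax: $4174.49 × 0.26 = $1085.37
Municipal income tax: $4174.49 × 0.02 = $83.49
OASDI: $4625.04 × 0.04 = $185.00
State disability insurance: $4625.04 × 0.01 = $46.25
Roth 401(k) contribution: $325.88
Employee stock purchase plan: $4625.04 × 0.055 = $254.38
Union dues: $398.51
(Employer's $510.07 toward union dues is not withheld from the employee.)
Total deductions = $242.42 + $208.13 + $1085.37 + $83.49 + $185.00 + $46.25 + $325.88 + $254.38 + $398.51 = $2829.43
Net pay = $4625.04 − $2829.43 = $1795.61

$1795.61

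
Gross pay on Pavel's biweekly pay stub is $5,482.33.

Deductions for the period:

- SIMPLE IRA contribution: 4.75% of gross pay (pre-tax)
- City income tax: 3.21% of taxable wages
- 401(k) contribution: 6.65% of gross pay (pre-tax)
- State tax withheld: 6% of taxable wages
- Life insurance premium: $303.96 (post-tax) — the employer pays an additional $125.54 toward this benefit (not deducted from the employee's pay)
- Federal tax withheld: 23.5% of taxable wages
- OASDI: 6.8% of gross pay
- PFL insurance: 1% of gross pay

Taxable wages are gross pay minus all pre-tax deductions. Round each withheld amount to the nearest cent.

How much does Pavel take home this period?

401(k) contribution: $5,482.33 × 0.0665 = $364.57
SIMPLE IRA contribution: $5,482.33 × 0.0475 = $260.41
Pre-tax total = $364.57 + $260.41 = $624.98
Taxable wages = $5,482.33 − $624.98 = $4,857.35
City income tax: $4,857.35 × 0.0321 = $155.92
Federal tax withheld: $4,857.35 × 0.235 = $1,141.48
State tax withheld: $4,857.35 × 0.06 = $291.44
OASDI: $5,482.33 × 0.068 = $372.80
PFL insurance: $5,482.33 × 0.01 = $54.82
Life insurance premium: $303.96
(Employer's $125.54 toward life insurance premium is not withheld from the employee.)
Total deductions = $364.57 + $260.41 + $155.92 + $1,141.48 + $291.44 + $372.80 + $54.82 + $303.96 = $2,945.40
Net pay = $5,482.33 − $2,945.40 = $2,536.93

$2,536.93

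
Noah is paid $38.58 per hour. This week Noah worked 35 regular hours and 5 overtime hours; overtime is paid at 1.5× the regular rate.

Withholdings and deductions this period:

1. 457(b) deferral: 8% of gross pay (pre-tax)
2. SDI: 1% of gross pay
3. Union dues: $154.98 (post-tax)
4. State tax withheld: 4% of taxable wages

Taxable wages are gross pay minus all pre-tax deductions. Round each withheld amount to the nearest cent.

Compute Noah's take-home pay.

Regular pay: 35 × $38.58 = $1,350.30
Overtime pay: 5 × $38.58 × 1.5 = $289.35
Gross pay = $1,350.30 + $289.35 = $1,639.65
457(b) deferral: $1,639.65 × 0.08 = $131.17
Taxable wages = $1,639.65 − $131.17 = $1,508.48
State tax withheld: $1,508.48 × 0.04 = $60.34
SDI: $1,639.65 × 0.01 = $16.40
Union dues: $154.98
Total deductions = $131.17 + $60.34 + $16.40 + $154.98 = $362.89
Net pay = $1,639.65 − $362.89 = $1,276.76

$1,276.76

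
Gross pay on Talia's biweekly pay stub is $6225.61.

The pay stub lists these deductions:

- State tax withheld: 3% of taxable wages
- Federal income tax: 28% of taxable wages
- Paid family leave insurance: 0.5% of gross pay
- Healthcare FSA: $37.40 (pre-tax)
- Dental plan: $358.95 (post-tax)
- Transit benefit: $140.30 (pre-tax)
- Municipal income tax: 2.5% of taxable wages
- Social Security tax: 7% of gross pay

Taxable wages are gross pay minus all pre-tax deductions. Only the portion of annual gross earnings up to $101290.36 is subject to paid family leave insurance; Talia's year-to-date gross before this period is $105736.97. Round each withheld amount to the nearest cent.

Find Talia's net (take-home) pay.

$3227.12

Transit benefit: $140.30
Healthcare FSA: $37.40
Pre-tax total = $140.30 + $37.40 = $177.70
Taxable wages = $6225.61 − $177.70 = $6047.91
State tax withheld: $6047.91 × 0.03 = $181.44
Federal income tax: $6047.91 × 0.28 = $1693.41
Municipal income tax: $6047.91 × 0.025 = $151.20
Paid family leave insurance: annual cap $101290.36 already reached (YTD $105736.97), so $0.00
Social Security tax: $6225.61 × 0.07 = $435.79
Dental plan: $358.95
Total deductions = $140.30 + $37.40 + $181.44 + $1693.41 + $151.20 + $0.00 + $435.79 + $358.95 = $2998.49
Net pay = $6225.61 − $2998.49 = $3227.12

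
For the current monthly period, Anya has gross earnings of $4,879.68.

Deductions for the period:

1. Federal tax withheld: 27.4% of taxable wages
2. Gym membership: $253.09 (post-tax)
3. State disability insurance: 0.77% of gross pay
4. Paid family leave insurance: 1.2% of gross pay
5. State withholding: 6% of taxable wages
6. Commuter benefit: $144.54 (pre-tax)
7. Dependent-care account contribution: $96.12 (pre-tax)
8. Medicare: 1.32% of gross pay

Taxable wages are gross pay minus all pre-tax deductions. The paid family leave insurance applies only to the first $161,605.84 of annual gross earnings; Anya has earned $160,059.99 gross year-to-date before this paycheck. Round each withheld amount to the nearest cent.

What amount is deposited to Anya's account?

$2,715.97

Dependent-care account contribution: $96.12
Commuter benefit: $144.54
Pre-tax total = $96.12 + $144.54 = $240.66
Taxable wages = $4,879.68 − $240.66 = $4,639.02
State withholding: $4,639.02 × 0.06 = $278.34
Federal tax withheld: $4,639.02 × 0.274 = $1,271.09
Medicare: $4,879.68 × 0.0132 = $64.41
Paid family leave insurance: only $161,605.84 − $160,059.99 = $1,545.85 of this check is subject → $1,545.85 × 0.012 = $18.55
State disability insurance: $4,879.68 × 0.0077 = $37.57
Gym membership: $253.09
Total deductions = $96.12 + $144.54 + $278.34 + $1,271.09 + $64.41 + $18.55 + $37.57 + $253.09 = $2,163.71
Net pay = $4,879.68 − $2,163.71 = $2,715.97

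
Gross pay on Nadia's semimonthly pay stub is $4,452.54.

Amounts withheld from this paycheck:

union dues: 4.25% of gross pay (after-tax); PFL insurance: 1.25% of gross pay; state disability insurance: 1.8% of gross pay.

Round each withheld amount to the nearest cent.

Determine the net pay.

$4,127.50

State disability insurance: $4,452.54 × 0.018 = $80.15
PFL insurance: $4,452.54 × 0.0125 = $55.66
Union dues: $4,452.54 × 0.0425 = $189.23
Total deductions = $80.15 + $55.66 + $189.23 = $325.04
Net pay = $4,452.54 − $325.04 = $4,127.50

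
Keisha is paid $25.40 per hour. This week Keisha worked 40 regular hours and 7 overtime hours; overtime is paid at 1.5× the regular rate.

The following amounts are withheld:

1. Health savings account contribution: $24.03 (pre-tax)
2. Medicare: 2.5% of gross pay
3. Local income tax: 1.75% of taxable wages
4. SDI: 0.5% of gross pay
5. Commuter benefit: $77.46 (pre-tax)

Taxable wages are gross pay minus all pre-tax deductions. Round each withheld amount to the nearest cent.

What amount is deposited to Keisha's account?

Regular pay: 40 × $25.40 = $1016.00
Overtime pay: 7 × $25.40 × 1.5 = $266.70
Gross pay = $1016.00 + $266.70 = $1282.70
Health savings account contribution: $24.03
Commuter benefit: $77.46
Pre-tax total = $24.03 + $77.46 = $101.49
Taxable wages = $1282.70 − $101.49 = $1181.21
Local income tax: $1181.21 × 0.0175 = $20.67
Medicare: $1282.70 × 0.025 = $32.07
SDI: $1282.70 × 0.005 = $6.41
Total deductions = $24.03 + $77.46 + $20.67 + $32.07 + $6.41 = $160.64
Net pay = $1282.70 − $160.64 = $1122.06

$1122.06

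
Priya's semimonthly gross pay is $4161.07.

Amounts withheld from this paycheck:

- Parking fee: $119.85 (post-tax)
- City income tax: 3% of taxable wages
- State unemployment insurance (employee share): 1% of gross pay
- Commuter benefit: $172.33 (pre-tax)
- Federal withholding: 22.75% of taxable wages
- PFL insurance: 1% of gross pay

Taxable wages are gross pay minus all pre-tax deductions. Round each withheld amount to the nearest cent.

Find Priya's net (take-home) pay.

Commuter benefit: $172.33
Taxable wages = $4161.07 − $172.33 = $3988.74
City income tax: $3988.74 × 0.03 = $119.66
Federal withholding: $3988.74 × 0.2275 = $907.44
State unemployment insurance (employee share): $4161.07 × 0.01 = $41.61
PFL insurance: $4161.07 × 0.01 = $41.61
Parking fee: $119.85
Total deductions = $172.33 + $119.66 + $907.44 + $41.61 + $41.61 + $119.85 = $1402.50
Net pay = $4161.07 − $1402.50 = $2758.57

$2758.57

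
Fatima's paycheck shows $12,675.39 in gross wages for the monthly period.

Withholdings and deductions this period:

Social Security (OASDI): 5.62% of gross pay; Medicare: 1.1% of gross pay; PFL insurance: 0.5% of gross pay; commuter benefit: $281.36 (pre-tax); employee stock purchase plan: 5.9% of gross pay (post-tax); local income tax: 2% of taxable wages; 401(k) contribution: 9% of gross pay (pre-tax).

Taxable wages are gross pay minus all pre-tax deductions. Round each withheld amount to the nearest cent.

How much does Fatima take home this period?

$9,365.16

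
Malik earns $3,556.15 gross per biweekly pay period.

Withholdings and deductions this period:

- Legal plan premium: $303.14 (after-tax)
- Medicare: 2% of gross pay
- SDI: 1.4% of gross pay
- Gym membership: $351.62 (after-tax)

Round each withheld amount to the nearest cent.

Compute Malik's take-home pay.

$2,780.48

SDI: $3,556.15 × 0.014 = $49.79
Medicare: $3,556.15 × 0.02 = $71.12
Legal plan premium: $303.14
Gym membership: $351.62
Total deductions = $49.79 + $71.12 + $303.14 + $351.62 = $775.67
Net pay = $3,556.15 − $775.67 = $2,780.48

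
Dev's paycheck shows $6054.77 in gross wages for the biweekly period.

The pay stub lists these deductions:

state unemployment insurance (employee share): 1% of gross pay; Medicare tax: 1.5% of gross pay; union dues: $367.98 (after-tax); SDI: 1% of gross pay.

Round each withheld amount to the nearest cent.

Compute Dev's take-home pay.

$5474.87

SDI: $6054.77 × 0.01 = $60.55
State unemployment insurance (employee share): $6054.77 × 0.01 = $60.55
Medicare tax: $6054.77 × 0.015 = $90.82
Union dues: $367.98
Total deductions = $60.55 + $60.55 + $90.82 + $367.98 = $579.90
Net pay = $6054.77 − $579.90 = $5474.87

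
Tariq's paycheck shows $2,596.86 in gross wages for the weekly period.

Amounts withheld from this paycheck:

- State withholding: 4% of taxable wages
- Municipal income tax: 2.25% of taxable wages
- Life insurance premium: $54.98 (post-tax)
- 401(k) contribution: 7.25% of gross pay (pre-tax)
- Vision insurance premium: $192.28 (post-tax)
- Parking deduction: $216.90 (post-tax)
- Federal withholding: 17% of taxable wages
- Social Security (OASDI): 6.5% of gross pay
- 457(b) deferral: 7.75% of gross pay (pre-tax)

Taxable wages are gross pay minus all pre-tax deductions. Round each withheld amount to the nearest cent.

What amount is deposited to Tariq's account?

$1,061.17

457(b) deferral: $2,596.86 × 0.0775 = $201.26
401(k) contribution: $2,596.86 × 0.0725 = $188.27
Pre-tax total = $201.26 + $188.27 = $389.53
Taxable wages = $2,596.86 − $389.53 = $2,207.33
Municipal income tax: $2,207.33 × 0.0225 = $49.66
Federal withholding: $2,207.33 × 0.17 = $375.25
State withholding: $2,207.33 × 0.04 = $88.29
Social Security (OASDI): $2,596.86 × 0.065 = $168.80
Parking deduction: $216.90
Vision insurance premium: $192.28
Life insurance premium: $54.98
Total deductions = $201.26 + $188.27 + $49.66 + $375.25 + $88.29 + $168.80 + $216.90 + $192.28 + $54.98 = $1,535.69
Net pay = $2,596.86 − $1,535.69 = $1,061.17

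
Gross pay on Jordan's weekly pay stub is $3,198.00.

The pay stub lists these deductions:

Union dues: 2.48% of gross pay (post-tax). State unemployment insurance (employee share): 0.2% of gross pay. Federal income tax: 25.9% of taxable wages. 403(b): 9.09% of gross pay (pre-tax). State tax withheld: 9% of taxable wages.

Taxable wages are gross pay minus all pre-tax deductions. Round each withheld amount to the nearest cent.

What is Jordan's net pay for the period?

403(b): $3,198.00 × 0.0909 = $290.70
Taxable wages = $3,198.00 − $290.70 = $2,907.30
Federal income tax: $2,907.30 × 0.259 = $752.99
State tax withheld: $2,907.30 × 0.09 = $261.66
State unemployment insurance (employee share): $3,198.00 × 0.002 = $6.40
Union dues: $3,198.00 × 0.0248 = $79.31
Total deductions = $290.70 + $752.99 + $261.66 + $6.40 + $79.31 = $1,391.06
Net pay = $3,198.00 − $1,391.06 = $1,806.94

$1,806.94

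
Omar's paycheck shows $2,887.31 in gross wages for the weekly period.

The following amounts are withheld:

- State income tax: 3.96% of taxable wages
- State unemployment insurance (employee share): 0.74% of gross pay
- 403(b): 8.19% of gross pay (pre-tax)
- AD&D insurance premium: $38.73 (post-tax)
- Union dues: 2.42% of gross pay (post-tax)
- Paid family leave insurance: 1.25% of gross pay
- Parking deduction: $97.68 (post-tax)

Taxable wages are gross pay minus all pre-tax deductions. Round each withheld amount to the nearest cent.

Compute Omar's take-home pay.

$2,282.13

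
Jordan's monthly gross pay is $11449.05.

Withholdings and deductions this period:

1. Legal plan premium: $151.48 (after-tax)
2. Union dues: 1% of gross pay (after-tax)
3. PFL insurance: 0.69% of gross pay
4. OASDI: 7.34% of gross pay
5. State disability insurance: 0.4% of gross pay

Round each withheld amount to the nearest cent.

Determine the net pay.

State disability insurance: $11449.05 × 0.004 = $45.80
PFL insurance: $11449.05 × 0.0069 = $79.00
OASDI: $11449.05 × 0.0734 = $840.36
Union dues: $11449.05 × 0.01 = $114.49
Legal plan premium: $151.48
Total deductions = $45.80 + $79.00 + $840.36 + $114.49 + $151.48 = $1231.13
Net pay = $11449.05 − $1231.13 = $10217.92

$10217.92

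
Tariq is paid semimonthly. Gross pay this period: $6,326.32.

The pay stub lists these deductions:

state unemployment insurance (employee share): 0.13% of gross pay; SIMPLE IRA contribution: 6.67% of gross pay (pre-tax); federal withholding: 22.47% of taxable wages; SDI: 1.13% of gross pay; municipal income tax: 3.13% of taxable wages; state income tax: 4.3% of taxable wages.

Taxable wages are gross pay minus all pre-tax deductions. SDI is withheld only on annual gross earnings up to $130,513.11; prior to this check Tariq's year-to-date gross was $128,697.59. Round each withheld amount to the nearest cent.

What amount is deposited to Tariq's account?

$4,110.20

SIMPLE IRA contribution: $6,326.32 × 0.0667 = $421.97
Taxable wages = $6,326.32 − $421.97 = $5,904.35
Federal withholding: $5,904.35 × 0.2247 = $1,326.71
Municipal income tax: $5,904.35 × 0.0313 = $184.81
State income tax: $5,904.35 × 0.043 = $253.89
SDI: only $130,513.11 − $128,697.59 = $1,815.52 of this check is subject → $1,815.52 × 0.0113 = $20.52
State unemployment insurance (employee share): $6,326.32 × 0.0013 = $8.22
Total deductions = $421.97 + $1,326.71 + $184.81 + $253.89 + $20.52 + $8.22 = $2,216.12
Net pay = $6,326.32 − $2,216.12 = $4,110.20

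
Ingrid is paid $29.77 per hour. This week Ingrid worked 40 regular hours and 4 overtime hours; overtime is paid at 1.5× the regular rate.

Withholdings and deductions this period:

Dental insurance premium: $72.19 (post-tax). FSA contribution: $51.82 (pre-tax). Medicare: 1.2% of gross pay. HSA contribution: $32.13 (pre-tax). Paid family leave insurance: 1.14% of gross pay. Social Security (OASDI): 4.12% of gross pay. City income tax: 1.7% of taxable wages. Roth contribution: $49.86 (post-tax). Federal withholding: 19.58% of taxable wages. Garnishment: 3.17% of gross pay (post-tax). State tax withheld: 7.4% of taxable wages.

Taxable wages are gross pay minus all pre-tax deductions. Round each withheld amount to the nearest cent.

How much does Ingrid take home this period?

Regular pay: 40 × $29.77 = $1,190.80
Overtime pay: 4 × $29.77 × 1.5 = $178.62
Gross pay = $1,190.80 + $178.62 = $1,369.42
FSA contribution: $51.82
HSA contribution: $32.13
Pre-tax total = $51.82 + $32.13 = $83.95
Taxable wages = $1,369.42 − $83.95 = $1,285.47
State tax withheld: $1,285.47 × 0.074 = $95.12
Federal withholding: $1,285.47 × 0.1958 = $251.70
City income tax: $1,285.47 × 0.017 = $21.85
Paid family leave insurance: $1,369.42 × 0.0114 = $15.61
Social Security (OASDI): $1,369.42 × 0.0412 = $56.42
Medicare: $1,369.42 × 0.012 = $16.43
Roth contribution: $49.86
Dental insurance premium: $72.19
Garnishment: $1,369.42 × 0.0317 = $43.41
Total deductions = $51.82 + $32.13 + $95.12 + $251.70 + $21.85 + $15.61 + $56.42 + $16.43 + $49.86 + $72.19 + $43.41 = $706.54
Net pay = $1,369.42 − $706.54 = $662.88

$662.88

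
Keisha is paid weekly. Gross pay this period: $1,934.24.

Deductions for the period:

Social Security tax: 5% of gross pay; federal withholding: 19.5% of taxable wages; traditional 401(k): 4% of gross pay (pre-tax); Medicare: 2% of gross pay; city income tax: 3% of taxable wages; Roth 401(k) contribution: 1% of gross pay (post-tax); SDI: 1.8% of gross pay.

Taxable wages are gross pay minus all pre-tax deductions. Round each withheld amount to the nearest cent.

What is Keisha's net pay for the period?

$1,249.52

Traditional 401(k): $1,934.24 × 0.04 = $77.37
Taxable wages = $1,934.24 − $77.37 = $1,856.87
Federal withholding: $1,856.87 × 0.195 = $362.09
City income tax: $1,856.87 × 0.03 = $55.71
SDI: $1,934.24 × 0.018 = $34.82
Medicare: $1,934.24 × 0.02 = $38.68
Social Security tax: $1,934.24 × 0.05 = $96.71
Roth 401(k) contribution: $1,934.24 × 0.01 = $19.34
Total deductions = $77.37 + $362.09 + $55.71 + $34.82 + $38.68 + $96.71 + $19.34 = $684.72
Net pay = $1,934.24 − $684.72 = $1,249.52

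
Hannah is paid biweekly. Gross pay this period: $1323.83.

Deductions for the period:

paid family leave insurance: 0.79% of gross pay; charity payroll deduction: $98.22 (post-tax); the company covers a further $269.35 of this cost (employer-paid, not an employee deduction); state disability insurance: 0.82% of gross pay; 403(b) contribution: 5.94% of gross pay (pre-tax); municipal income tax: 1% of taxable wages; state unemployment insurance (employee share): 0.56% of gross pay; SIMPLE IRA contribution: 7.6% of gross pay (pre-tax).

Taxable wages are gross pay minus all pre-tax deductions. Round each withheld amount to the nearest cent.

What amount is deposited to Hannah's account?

SIMPLE IRA contribution: $1323.83 × 0.076 = $100.61
403(b) contribution: $1323.83 × 0.0594 = $78.64
Pre-tax total = $100.61 + $78.64 = $179.25
Taxable wages = $1323.83 − $179.25 = $1144.58
Municipal income tax: $1144.58 × 0.01 = $11.45
State disability insurance: $1323.83 × 0.0082 = $10.86
Paid family leave insurance: $1323.83 × 0.0079 = $10.46
State unemployment insurance (employee share): $1323.83 × 0.0056 = $7.41
Charity payroll deduction: $98.22
(Employer's $269.35 toward charity payroll deduction is not withheld from the employee.)
Total deductions = $100.61 + $78.64 + $11.45 + $10.86 + $10.46 + $7.41 + $98.22 = $317.65
Net pay = $1323.83 − $317.65 = $1006.18

$1006.18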